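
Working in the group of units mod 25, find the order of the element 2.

20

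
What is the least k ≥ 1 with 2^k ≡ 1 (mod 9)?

6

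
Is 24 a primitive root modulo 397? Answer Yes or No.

Yes

φ(397) = 397 − 1 = 396 = 2^2 · 3^2 · 11.
Test 24^(396/q) mod 397 for each prime factor q of 396:
24^198 ≡ 396 (mod 397)  [q = 2: ≢ 1 ✓]
24^132 ≡ 34 (mod 397)  [q = 3: ≢ 1 ✓]
24^36 ≡ 31 (mod 397)  [q = 11: ≢ 1 ✓]
None equal 1, so ord_397(24) = 396: 24 is a primitive root.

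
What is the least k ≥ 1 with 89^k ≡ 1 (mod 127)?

42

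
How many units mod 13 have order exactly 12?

4

φ(13) = 13 − 1 = 12 = 2^2 · 3.
Since (Z/13Z)^× is cyclic of order 12, the number of elements of order d is φ(d) when d | 12 and 0 otherwise.
12 = 2^2 · 3 divides 12, and φ(12) = 4.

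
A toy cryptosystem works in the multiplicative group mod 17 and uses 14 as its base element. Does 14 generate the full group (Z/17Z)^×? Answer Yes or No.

φ(17) = 17 − 1 = 16 = 2^4.
It suffices to check that the order of 14 is not a proper divisor of 16: compute 14^(16/q) for q ∈ {2}.
14^8 ≡ 16 (mod 17)  [q = 2: ≢ 1 ✓]
All checks pass, so 14 has order 16 and is a primitive root modulo 17.

Yes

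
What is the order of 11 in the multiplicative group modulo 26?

12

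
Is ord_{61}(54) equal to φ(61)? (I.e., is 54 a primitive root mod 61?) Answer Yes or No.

φ(61) = 61 − 1 = 60 = 2^2 · 3 · 5.
An element g generates (Z/61Z)^× iff g^(60/q) ≢ 1 (mod 61) for each prime q ∈ {2, 3, 5}.
54^30 ≡ 60 (mod 61)  [q = 2: ≢ 1 ✓]
54^20 ≡ 47 (mod 61)  [q = 3: ≢ 1 ✓]
54^12 ≡ 34 (mod 61)  [q = 5: ≢ 1 ✓]
None equal 1, so ord_61(54) = 60: 54 is a primitive root.

Yes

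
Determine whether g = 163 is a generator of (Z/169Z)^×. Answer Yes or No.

Yes

φ(169) = φ(13^2) = 13·(13−1) = 156 = 2^2 · 3 · 13.
An element g generates (Z/169Z)^× iff g^(156/q) ≢ 1 (mod 169) for each prime q ∈ {2, 3, 13}.
163^78 ≡ 168 (mod 169)  [q = 2: ≢ 1 ✓]
163^52 ≡ 22 (mod 169)  [q = 3: ≢ 1 ✓]
163^12 ≡ 144 (mod 169)  [q = 13: ≢ 1 ✓]
All checks pass, so 163 has order 156 and is a primitive root modulo 169.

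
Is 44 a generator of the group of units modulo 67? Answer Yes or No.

Yes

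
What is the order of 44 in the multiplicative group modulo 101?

20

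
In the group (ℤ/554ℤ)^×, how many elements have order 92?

44

φ(554) = φ(2)·φ(277) = 1·276 = 276 = 2^2 · 3 · 23.
In a cyclic group of order 276, there are φ(d) elements of order d for each divisor d of 276, and zero for non-divisors.
92 = 2^2 · 23 divides 276, and φ(92) = 44.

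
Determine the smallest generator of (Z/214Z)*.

5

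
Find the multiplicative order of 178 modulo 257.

128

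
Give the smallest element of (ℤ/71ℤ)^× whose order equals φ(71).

7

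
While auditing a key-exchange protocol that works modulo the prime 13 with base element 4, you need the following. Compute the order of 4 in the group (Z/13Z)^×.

ord(4) | φ(13) = 13 − 1 = 12 = 2^2 · 3.
Divisors of 12: 1, 2, 3, 4, 6, 12.
Compute 4^d (mod 13) for the divisors d until we hit 1:
4^1 ≡ 4 (mod 13)
4^2 ≡ 3 (mod 13)
4^3 ≡ 12 (mod 13)
4^4 ≡ 9 (mod 13)
4^6 ≡ 1 (mod 13) ✓
The smallest such exponent is 6, so the order of 4 is 6.

6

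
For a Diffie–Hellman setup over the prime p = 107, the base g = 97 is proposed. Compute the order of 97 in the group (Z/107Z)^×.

The order of 97 must divide φ(107) = 107 − 1 = 106 = 2 · 53.
Divisors of 106: 1, 2, 53, 106.
Check 97^d mod 107 for each divisor in increasing order:
97^1 ≡ 97
97^2 ≡ 100
97^53 ≡ 106
97^106 ≡ 1
So ord_107(97) = 106.

106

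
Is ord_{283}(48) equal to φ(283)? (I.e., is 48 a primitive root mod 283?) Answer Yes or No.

Yes

φ(283) = 283 − 1 = 282 = 2 · 3 · 47.
An element g generates (Z/283Z)^× iff g^(282/q) ≢ 1 (mod 283) for each prime q ∈ {2, 3, 47}.
48^141 ≡ 282 (mod 283)  [q = 2: ≢ 1 ✓]
48^94 ≡ 238 (mod 283)  [q = 3: ≢ 1 ✓]
48^6 ≡ 42 (mod 283)  [q = 47: ≢ 1 ✓]
None equal 1, so ord_283(48) = 282: 48 is a primitive root.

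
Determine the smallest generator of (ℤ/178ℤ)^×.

φ(178) = φ(2)·φ(89) = 1·88 = 88 = 2^3 · 11.
g is a primitive root iff g^(88/q) ≢ 1 (mod 178) for each prime q ∈ {2, 11}.
g = 2: gcd(2, 178) = 2 > 1, not a unit — skip.
g = 3: 3^44 ≡ 177; 3^8 ≡ 153 — none is 1, so 3 is a primitive root.
The smallest primitive root modulo 178 is 3.

3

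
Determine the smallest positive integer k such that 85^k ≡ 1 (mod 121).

Since 85 ∈ (Z/121Z)^×, its order divides φ(121) = φ(11^2) = 11·(11−1) = 110 = 2 · 5 · 11.
Divisors of 110: 1, 2, 5, 10, 11, 22, 55, 110.
Check 85^d mod 121 for each divisor in increasing order:
85^1 ≡ 85
85^2 ≡ 86
85^5 ≡ 65
85^10 ≡ 111
85^11 ≡ 118
85^22 ≡ 9
85^55 ≡ 120
85^110 ≡ 1
So ord_121(85) = 110.

110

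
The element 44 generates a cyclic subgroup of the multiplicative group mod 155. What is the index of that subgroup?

ord(44) | φ(155) = φ(5·31) = (5−1)·(31−1) = 4·30 = 120 = 2^3 · 3 · 5.
Divisors of 120: 1, 2, 3, 4, 5, 6, 8, 10, 12, 15, 20, 24, 30, 40, 60, 120.
Compute 44^d (mod 155) for the divisors d until we hit 1:
44^1 ≡ 44 (mod 155)
44^2 ≡ 76 (mod 155)
44^3 ≡ 89 (mod 155)
44^4 ≡ 41 (mod 155)
44^5 ≡ 99 (mod 155)
44^6 ≡ 16 (mod 155)
44^8 ≡ 131 (mod 155)
44^10 ≡ 36 (mod 155)
44^12 ≡ 101 (mod 155)
44^15 ≡ 154 (mod 155)
44^20 ≡ 56 (mod 155)
44^24 ≡ 126 (mod 155)
44^30 ≡ 1 (mod 155) ✓
Thus |⟨44⟩| = ord(44) = 30.
[(Z/155Z)^× : ⟨44⟩] = 120/30 = 4.

4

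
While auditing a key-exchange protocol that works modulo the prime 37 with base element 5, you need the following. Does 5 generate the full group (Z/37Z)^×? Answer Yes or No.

Yes

φ(37) = 37 − 1 = 36 = 2^2 · 3^2.
It suffices to check that the order of 5 is not a proper divisor of 36: compute 5^(36/q) for q ∈ {2, 3}.
5^18 ≡ 36 (mod 37)  [q = 2: ≢ 1 ✓]
5^12 ≡ 10 (mod 37)  [q = 3: ≢ 1 ✓]
Every test exponent gives a nontrivial residue, hence 5 generates the full group.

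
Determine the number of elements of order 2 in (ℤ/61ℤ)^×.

1

φ(61) = 61 − 1 = 60 = 2^2 · 3 · 5.
Since (Z/61Z)^× is cyclic of order 60, the number of elements of order d is φ(d) when d | 60 and 0 otherwise.
2 | 60, and φ(2) = 2 − 1 = 1.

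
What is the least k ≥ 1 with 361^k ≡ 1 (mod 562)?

140

Since 361 ∈ (Z/562Z)^×, its order divides φ(562) = φ(2)·φ(281) = 1·280 = 280 = 2^3 · 5 · 7.
Divisors of 280: 1, 2, 4, 5, 7, 8, 10, 14, 20, 28, 35, 40, 56, 70, 140, 280.
Compute 361^d (mod 562) for the divisors d until we hit 1:
361^1 ≡ 361 (mod 562)
361^2 ≡ 499 (mod 562)
361^4 ≡ 35 (mod 562)
361^5 ≡ 271 (mod 562)
361^7 ≡ 349 (mod 562)
361^8 ≡ 101 (mod 562)
361^10 ≡ 381 (mod 562)
361^14 ≡ 409 (mod 562)
361^20 ≡ 165 (mod 562)
361^28 ≡ 367 (mod 562)
361^35 ≡ 509 (mod 562)
361^40 ≡ 249 (mod 562)
361^56 ≡ 371 (mod 562)
361^70 ≡ 561 (mod 562)
361^140 ≡ 1 (mod 562) ✓
Hence ord(361) = 140.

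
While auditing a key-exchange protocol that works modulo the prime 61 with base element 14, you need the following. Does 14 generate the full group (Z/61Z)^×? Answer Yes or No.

No

φ(61) = 61 − 1 = 60 = 2^2 · 3 · 5.
It suffices to check that the order of 14 is not a proper divisor of 60: compute 14^(60/q) for q ∈ {2, 3, 5}.
14^30 ≡ 1 (mod 61)  [q = 2: ≡ 1 ✗]
14^20 ≡ 13 (mod 61)  [q = 3: ≢ 1 ✓]
14^12 ≡ 1 (mod 61)  [q = 5: ≡ 1 ✗]
Since 14^30 ≡ 1, the order of 14 divides 30 < 60, so 14 is not a primitive root.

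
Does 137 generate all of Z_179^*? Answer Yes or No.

φ(179) = 179 − 1 = 178 = 2 · 89.
An element g generates (Z/179Z)^× iff g^(178/q) ≢ 1 (mod 179) for each prime q ∈ {2, 89}.
137^89 ≡ 178 (mod 179)  [q = 2: ≢ 1 ✓]
137^2 ≡ 153 (mod 179)  [q = 89: ≢ 1 ✓]
Every test exponent gives a nontrivial residue, hence 137 generates the full group.

Yes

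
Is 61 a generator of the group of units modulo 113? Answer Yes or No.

No

φ(113) = 113 − 1 = 112 = 2^4 · 7.
Test 61^(112/q) mod 113 for each prime factor q of 112:
61^56 ≡ 1 (mod 113)  [q = 2: ≡ 1 ✗]
61^16 ≡ 106 (mod 113)  [q = 7: ≢ 1 ✓]
61^56 ≡ 1 shows ord(61) | 56, strictly less than φ(113); not a primitive root.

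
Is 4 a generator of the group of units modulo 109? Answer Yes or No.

φ(109) = 109 − 1 = 108 = 2^2 · 3^3.
4 is a primitive root mod 109 iff 4^(φ(109)/q) ≢ 1 for every prime q | φ(109), i.e. q ∈ {2, 3}.
4^54 ≡ 1 (mod 109)  [q = 2: ≡ 1 ✗]
4^36 ≡ 1 (mod 109)  [q = 3: ≡ 1 ✗]
The check at q = 2 fails, so 4 generates a proper subgroup.

No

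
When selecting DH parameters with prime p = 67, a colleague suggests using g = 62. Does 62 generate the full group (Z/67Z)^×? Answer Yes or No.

φ(67) = 67 − 1 = 66 = 2 · 3 · 11.
Test 62^(66/q) mod 67 for each prime factor q of 66:
62^33 ≡ 1 (mod 67)  [q = 2: ≡ 1 ✗]
62^22 ≡ 1 (mod 67)  [q = 3: ≡ 1 ✗]
62^6 ≡ 14 (mod 67)  [q = 11: ≢ 1 ✓]
Since 62^33 ≡ 1, the order of 62 divides 33 < 66, so 62 is not a primitive root.

No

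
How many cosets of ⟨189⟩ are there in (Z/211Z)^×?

Since 189 ∈ (Z/211Z)^×, its order divides φ(211) = 211 − 1 = 210 = 2 · 3 · 5 · 7.
Divisors of 210: 1, 2, 3, 5, 6, 7, 10, 14, 15, 21, 30, 35, 42, 70, 105, 210.
Check 189^d mod 211 for each divisor in increasing order:
189^1 ≡ 189 (mod 211)
189^2 ≡ 62 (mod 211)
189^3 ≡ 113 (mod 211)
189^5 ≡ 43 (mod 211)
189^6 ≡ 109 (mod 211)
189^7 ≡ 134 (mod 211)
189^10 ≡ 161 (mod 211)
189^14 ≡ 21 (mod 211)
189^15 ≡ 171 (mod 211)
189^21 ≡ 71 (mod 211)
189^30 ≡ 123 (mod 211)
189^35 ≡ 14 (mod 211)
189^42 ≡ 188 (mod 211)
189^70 ≡ 196 (mod 211)
189^105 ≡ 1 (mod 211) ✓
So ord_211(189) = 105, hence |⟨189⟩| = 105.
The index is φ(211) / ord(189) = 210 / 105 = 2.

2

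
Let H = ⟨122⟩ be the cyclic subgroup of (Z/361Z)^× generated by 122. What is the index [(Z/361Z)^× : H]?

3

ord(122) | φ(361) = φ(19^2) = 19·(19−1) = 342 = 2 · 3^2 · 19.
Divisors of 342: 1, 2, 3, 6, 9, 18, 19, 38, 57, 114, 171, 342.
Check 122^d mod 361 for each divisor in increasing order:
122^1 ≡ 122 (mod 361)
122^2 ≡ 83 (mod 361)
122^3 ≡ 18 (mod 361)
122^6 ≡ 324 (mod 361)
122^9 ≡ 56 (mod 361)
122^18 ≡ 248 (mod 361)
122^19 ≡ 293 (mod 361)
122^38 ≡ 292 (mod 361)
122^57 ≡ 360 (mod 361)
122^114 ≡ 1 (mod 361) ✓
So ord_361(122) = 114, hence |⟨122⟩| = 114.
[(Z/361Z)^× : ⟨122⟩] = 342/114 = 3.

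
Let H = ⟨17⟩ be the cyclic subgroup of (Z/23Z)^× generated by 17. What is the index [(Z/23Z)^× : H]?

1

Since 17 ∈ (Z/23Z)^×, its order divides φ(23) = 23 − 1 = 22 = 2 · 11.
Divisors of 22: 1, 2, 11, 22.
Check 17^d mod 23 for each divisor in increasing order:
17^1 ≡ 17
17^2 ≡ 13
17^11 ≡ 22
17^22 ≡ 1
So ord_23(17) = 22, hence |⟨17⟩| = 22.
[(Z/23Z)^× : ⟨17⟩] = 22/22 = 1.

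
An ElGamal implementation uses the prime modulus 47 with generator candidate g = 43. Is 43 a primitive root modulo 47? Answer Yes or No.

φ(47) = 47 − 1 = 46 = 2 · 23.
An element g generates (Z/47Z)^× iff g^(46/q) ≢ 1 (mod 47) for each prime q ∈ {2, 23}.
43^23 ≡ 46 (mod 47)  [q = 2: ≢ 1 ✓]
43^2 ≡ 16 (mod 47)  [q = 23: ≢ 1 ✓]
All checks pass, so 43 has order 46 and is a primitive root modulo 47.

Yes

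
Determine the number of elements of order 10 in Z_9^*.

φ(9) = φ(3^2) = 3·(3−1) = 6 = 2 · 3.
Since (Z/9Z)^× is cyclic of order 6, the number of elements of order d is φ(d) when d | 6 and 0 otherwise.
10 does not divide 6, so no element of (Z/9Z)^× has order 10.

0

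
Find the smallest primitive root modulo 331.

φ(331) = 331 − 1 = 330 = 2 · 3 · 5 · 11.
g is a primitive root iff g^(330/q) ≢ 1 (mod 331) for each prime q ∈ {2, 3, 5, 11}.
g = 2: 2^165 ≡ 330; 2^110 ≡ 299; 2^66 ≡ 64; 2^30 ≡ 1 — hits 1, so not a primitive root.
g = 3: 3^165 ≡ 330; 3^110 ≡ 299; 3^66 ≡ 64; 3^30 ≡ 270 — none is 1, so 3 is a primitive root.
Hence the least primitive root of 331 is 3.

3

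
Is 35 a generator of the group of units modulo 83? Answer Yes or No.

φ(83) = 83 − 1 = 82 = 2 · 41.
It suffices to check that the order of 35 is not a proper divisor of 82: compute 35^(82/q) for q ∈ {2, 41}.
35^41 ≡ 82 (mod 83)  [q = 2: ≢ 1 ✓]
35^2 ≡ 63 (mod 83)  [q = 41: ≢ 1 ✓]
Every test exponent gives a nontrivial residue, hence 35 generates the full group.

Yes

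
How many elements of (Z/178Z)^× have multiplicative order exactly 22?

10

φ(178) = φ(2)·φ(89) = 1·88 = 88 = 2^3 · 11.
In a cyclic group of order 88, there are φ(d) elements of order d for each divisor d of 88, and zero for non-divisors.
22 = 2 · 11 divides 88, and φ(22) = 10.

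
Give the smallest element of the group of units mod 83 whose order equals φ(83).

2

φ(83) = 83 − 1 = 82 = 2 · 41.
Test candidates g = 2, 3, … against the prime factors q ∈ {2, 41} of φ(83): g is a generator iff g^(82/q) ≢ 1 for every such q.
g = 2: 2^41 ≡ 82; 2^2 ≡ 4 — none is 1, so 2 is a primitive root.
Hence the least primitive root of 83 is 2.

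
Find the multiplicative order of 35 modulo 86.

7

ord(35) | φ(86) = φ(2)·φ(43) = 1·42 = 42 = 2 · 3 · 7.
Divisors of 42: 1, 2, 3, 6, 7, 14, 21, 42.
Test each divisor d:
35^1 ≡ 35
35^2 ≡ 21
35^3 ≡ 47
35^6 ≡ 59
35^7 ≡ 1
Therefore the multiplicative order of 35 modulo 86 is 7.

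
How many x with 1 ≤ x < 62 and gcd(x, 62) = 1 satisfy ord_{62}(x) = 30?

φ(62) = φ(2)·φ(31) = 1·30 = 30 = 2 · 3 · 5.
Since (Z/62Z)^× is cyclic of order 30, the number of elements of order d is φ(d) when d | 30 and 0 otherwise.
30 = 2 · 3 · 5 divides 30, and φ(30) = 8.

8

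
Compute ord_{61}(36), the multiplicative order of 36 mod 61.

30

By Lagrange's theorem, ord_61(36) divides φ(61) = 61 − 1 = 60 = 2^2 · 3 · 5.
Divisors of 60: 1, 2, 3, 4, 5, 6, 10, 12, 15, 20, 30, 60.
Test each divisor d:
36^1 ≡ 36 (mod 61)
36^2 ≡ 15 (mod 61)
36^3 ≡ 52 (mod 61)
36^4 ≡ 42 (mod 61)
36^5 ≡ 48 (mod 61)
36^6 ≡ 20 (mod 61)
36^10 ≡ 47 (mod 61)
36^12 ≡ 34 (mod 61)
36^15 ≡ 60 (mod 61)
36^20 ≡ 13 (mod 61)
36^30 ≡ 1 (mod 61) ✓
So ord_61(36) = 30.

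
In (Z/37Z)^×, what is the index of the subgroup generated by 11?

ord(11) | φ(37) = 37 − 1 = 36 = 2^2 · 3^2.
Divisors of 36: 1, 2, 3, 4, 6, 9, 12, 18, 36.
Test each divisor d:
11^1 ≡ 11
11^2 ≡ 10
11^3 ≡ 36
11^4 ≡ 26
11^6 ≡ 1
The order of 11 is 6, so the subgroup it generates has 6 elements.
The index is φ(37) / ord(11) = 36 / 6 = 6.

6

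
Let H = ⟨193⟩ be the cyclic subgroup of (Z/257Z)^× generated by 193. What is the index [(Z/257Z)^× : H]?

32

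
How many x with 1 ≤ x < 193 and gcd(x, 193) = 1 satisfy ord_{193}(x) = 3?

2

φ(193) = 193 − 1 = 192 = 2^6 · 3.
In a cyclic group of order 192, there are φ(d) elements of order d for each divisor d of 192, and zero for non-divisors.
3 | 192, and φ(3) = 3 − 1 = 2.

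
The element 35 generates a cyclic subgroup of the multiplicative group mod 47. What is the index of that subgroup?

1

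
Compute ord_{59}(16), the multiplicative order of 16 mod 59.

29

ord(16) | φ(59) = 59 − 1 = 58 = 2 · 29.
Divisors of 58: 1, 2, 29, 58.
Test each divisor d:
16^1 ≡ 16 (mod 59)
16^2 ≡ 20 (mod 59)
16^29 ≡ 1 (mod 59) ✓
Therefore the multiplicative order of 16 modulo 59 is 29.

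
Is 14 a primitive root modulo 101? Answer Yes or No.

No

φ(101) = 101 − 1 = 100 = 2^2 · 5^2.
14 is a primitive root mod 101 iff 14^(φ(101)/q) ≢ 1 for every prime q | φ(101), i.e. q ∈ {2, 5}.
14^50 ≡ 1 (mod 101)  [q = 2: ≡ 1 ✗]
14^20 ≡ 1 (mod 101)  [q = 5: ≡ 1 ✗]
14^50 ≡ 1 shows ord(14) | 50, strictly less than φ(101); not a primitive root.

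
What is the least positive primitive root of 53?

2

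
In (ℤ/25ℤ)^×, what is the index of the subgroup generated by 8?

ord(8) | φ(25) = φ(5^2) = 5·(5−1) = 20 = 2^2 · 5.
Divisors of 20: 1, 2, 4, 5, 10, 20.
Compute 8^d (mod 25) for the divisors d until we hit 1:
8^1 ≡ 8 (mod 25)
8^2 ≡ 14 (mod 25)
8^4 ≡ 21 (mod 25)
8^5 ≡ 18 (mod 25)
8^10 ≡ 24 (mod 25)
8^20 ≡ 1 (mod 25) ✓
Thus |⟨8⟩| = ord(8) = 20.
The index is φ(25) / ord(8) = 20 / 20 = 1.

1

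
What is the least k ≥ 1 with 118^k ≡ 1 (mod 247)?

9

ord(118) | φ(247) = φ(13·19) = (13−1)·(19−1) = 12·18 = 216 = 2^3 · 3^3.
Divisors of 216: 1, 2, 3, 4, 6, 8, 9, 12, 18, 24, 27, 36, 54, 72, 108, 216.
Test each divisor d:
118^1 ≡ 118 (mod 247)
118^2 ≡ 92 (mod 247)
118^3 ≡ 235 (mod 247)
118^4 ≡ 66 (mod 247)
118^6 ≡ 144 (mod 247)
118^8 ≡ 157 (mod 247)
118^9 ≡ 1 (mod 247) ✓
So ord_247(118) = 9.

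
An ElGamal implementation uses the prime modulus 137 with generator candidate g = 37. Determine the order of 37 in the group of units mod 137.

By Lagrange's theorem, ord_137(37) divides φ(137) = 137 − 1 = 136 = 2^3 · 17.
Divisors of 136: 1, 2, 4, 8, 17, 34, 68, 136.
Evaluate successive powers at the divisors of 136:
37^1 ≡ 37 (mod 137)
37^2 ≡ 136 (mod 137)
37^4 ≡ 1 (mod 137) ✓
So ord_137(37) = 4.

4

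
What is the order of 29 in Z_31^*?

10

Since 29 ∈ (Z/31Z)^×, its order divides φ(31) = 31 − 1 = 30 = 2 · 3 · 5.
Divisors of 30: 1, 2, 3, 5, 6, 10, 15, 30.
Compute 29^d (mod 31) for the divisors d until we hit 1:
29^1 ≡ 29
29^2 ≡ 4
29^3 ≡ 23
29^5 ≡ 30
29^6 ≡ 2
29^10 ≡ 1
Hence ord(29) = 10.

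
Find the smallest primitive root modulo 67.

2

φ(67) = 67 − 1 = 66 = 2 · 3 · 11.
g is a primitive root iff g^(66/q) ≢ 1 (mod 67) for each prime q ∈ {2, 3, 11}.
g = 2: 2^33 ≡ 66; 2^22 ≡ 37; 2^6 ≡ 64 — none is 1, so 2 is a primitive root.
So 2 is the smallest generator of (Z/67Z)^×.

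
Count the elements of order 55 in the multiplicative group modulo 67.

φ(67) = 67 − 1 = 66 = 2 · 3 · 11.
(Z/67Z)^× is cyclic (|G| = 66); a cyclic group of order m has exactly φ(d) elements of each order d | m, and none otherwise.
Here 66 is not a multiple of 55, so there are no elements of order 55.

0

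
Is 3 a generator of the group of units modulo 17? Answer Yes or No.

φ(17) = 17 − 1 = 16 = 2^4.
An element g generates (Z/17Z)^× iff g^(16/q) ≢ 1 (mod 17) for each prime q ∈ {2}.
3^8 ≡ 16 (mod 17)  [q = 2: ≢ 1 ✓]
All checks pass, so 3 has order 16 and is a primitive root modulo 17.

Yes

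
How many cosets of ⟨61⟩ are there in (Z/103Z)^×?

ord(61) | φ(103) = 103 − 1 = 102 = 2 · 3 · 17.
Divisors of 102: 1, 2, 3, 6, 17, 34, 51, 102.
Evaluate successive powers at the divisors of 102:
61^1 ≡ 61 (mod 103)
61^2 ≡ 13 (mod 103)
61^3 ≡ 72 (mod 103)
61^6 ≡ 34 (mod 103)
61^17 ≡ 1 (mod 103) ✓
The order of 61 is 17, so the subgroup it generates has 17 elements.
[(Z/103Z)^× : ⟨61⟩] = 102/17 = 6.

6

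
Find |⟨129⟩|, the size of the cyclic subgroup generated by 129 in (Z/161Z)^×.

The order of 129 must divide φ(161) = φ(7·23) = (7−1)·(23−1) = 6·22 = 132 = 2^2 · 3 · 11.
Divisors of 132: 1, 2, 3, 4, 6, 11, 12, 22, 33, 44, 66, 132.
Compute 129^d (mod 161) for the divisors d until we hit 1:
129^1 ≡ 129
129^2 ≡ 58
129^3 ≡ 76
129^4 ≡ 144
129^6 ≡ 141
129^11 ≡ 68
129^12 ≡ 78
129^22 ≡ 116
129^33 ≡ 160
129^44 ≡ 93
129^66 ≡ 1
Hence ord(129) = 66.

66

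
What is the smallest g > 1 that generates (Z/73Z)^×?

5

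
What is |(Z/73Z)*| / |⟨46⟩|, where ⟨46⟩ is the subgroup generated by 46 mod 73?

18

By Lagrange's theorem, ord_73(46) divides φ(73) = 73 − 1 = 72 = 2^3 · 3^2.
Divisors of 72: 1, 2, 3, 4, 6, 8, 9, 12, 18, 24, 36, 72.
Test each divisor d:
46^1 ≡ 46
46^2 ≡ 72
46^3 ≡ 27
46^4 ≡ 1
So ord_73(46) = 4, hence |⟨46⟩| = 4.
[(Z/73Z)^× : ⟨46⟩] = 72/4 = 18.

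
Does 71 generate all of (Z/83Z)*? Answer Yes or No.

Yes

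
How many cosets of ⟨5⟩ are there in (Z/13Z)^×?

Since 5 ∈ (Z/13Z)^×, its order divides φ(13) = 13 − 1 = 12 = 2^2 · 3.
Divisors of 12: 1, 2, 3, 4, 6, 12.
Compute 5^d (mod 13) for the divisors d until we hit 1:
5^1 ≡ 5 (mod 13)
5^2 ≡ 12 (mod 13)
5^3 ≡ 8 (mod 13)
5^4 ≡ 1 (mod 13) ✓
The order of 5 is 4, so the subgroup it generates has 4 elements.
The index is φ(13) / ord(5) = 12 / 4 = 3.

3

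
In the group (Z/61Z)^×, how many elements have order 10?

4

φ(61) = 61 − 1 = 60 = 2^2 · 3 · 5.
In a cyclic group of order 60, there are φ(d) elements of order d for each divisor d of 60, and zero for non-divisors.
10 = 2 · 5 divides 60, and φ(10) = 4.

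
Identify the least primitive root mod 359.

φ(359) = 359 − 1 = 358 = 2 · 179.
Test candidates g = 2, 3, … against the prime factors q ∈ {2, 179} of φ(359): g is a generator iff g^(358/q) ≢ 1 for every such q.
g = 2: 2^179 ≡ 1 — hits 1, so not a primitive root.
g = 3: 3^179 ≡ 1 — hits 1, so not a primitive root.
g = 4: 4^179 ≡ 1 — hits 1, so not a primitive root.
g = 5: 5^179 ≡ 1 — hits 1, so not a primitive root.
g = 6: 6^179 ≡ 1 — hits 1, so not a primitive root.
g = 7: 7^179 ≡ 358; 7^2 ≡ 49 — none is 1, so 7 is a primitive root.
So 7 is the smallest generator of (Z/359Z)^×.

7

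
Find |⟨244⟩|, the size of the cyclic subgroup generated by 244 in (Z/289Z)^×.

272

By Lagrange's theorem, ord_289(244) divides φ(289) = φ(17^2) = 17·(17−1) = 272 = 2^4 · 17.
Divisors of 272: 1, 2, 4, 8, 16, 17, 34, 68, 136, 272.
Compute 244^d (mod 289) for the divisors d until we hit 1:
244^1 ≡ 244
244^2 ≡ 2
244^4 ≡ 4
244^8 ≡ 16
244^16 ≡ 256
244^17 ≡ 40
244^34 ≡ 155
244^68 ≡ 38
244^136 ≡ 288
244^272 ≡ 1
So ord_289(244) = 272.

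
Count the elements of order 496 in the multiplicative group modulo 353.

0

φ(353) = 353 − 1 = 352 = 2^5 · 11.
In a cyclic group of order 352, there are φ(d) elements of order d for each divisor d of 352, and zero for non-divisors.
Since 496 ∤ 352, the count is 0.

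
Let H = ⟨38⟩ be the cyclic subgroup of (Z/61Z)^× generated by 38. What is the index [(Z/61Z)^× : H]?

ord(38) | φ(61) = 61 − 1 = 60 = 2^2 · 3 · 5.
Divisors of 60: 1, 2, 3, 4, 5, 6, 10, 12, 15, 20, 30, 60.
Check 38^d mod 61 for each divisor in increasing order:
38^1 ≡ 38 (mod 61)
38^2 ≡ 41 (mod 61)
38^3 ≡ 33 (mod 61)
38^4 ≡ 34 (mod 61)
38^5 ≡ 11 (mod 61)
38^6 ≡ 52 (mod 61)
38^10 ≡ 60 (mod 61)
38^12 ≡ 20 (mod 61)
38^15 ≡ 50 (mod 61)
38^20 ≡ 1 (mod 61) ✓
So ord_61(38) = 20, hence |⟨38⟩| = 20.
The index is φ(61) / ord(38) = 60 / 20 = 3.

3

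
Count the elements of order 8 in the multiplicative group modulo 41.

φ(41) = 41 − 1 = 40 = 2^3 · 5.
In a cyclic group of order 40, there are φ(d) elements of order d for each divisor d of 40, and zero for non-divisors.
8 = 2^3 divides 40, and φ(8) = 4.

4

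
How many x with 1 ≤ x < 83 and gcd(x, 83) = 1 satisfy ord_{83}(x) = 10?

φ(83) = 83 − 1 = 82 = 2 · 41.
Since (Z/83Z)^× is cyclic of order 82, the number of elements of order d is φ(d) when d | 82 and 0 otherwise.
10 does not divide 82, so no element of (Z/83Z)^× has order 10.

0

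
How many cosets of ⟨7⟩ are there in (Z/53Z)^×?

The order of 7 must divide φ(53) = 53 − 1 = 52 = 2^2 · 13.
Divisors of 52: 1, 2, 4, 13, 26, 52.
Evaluate successive powers at the divisors of 52:
7^1 ≡ 7 (mod 53)
7^2 ≡ 49 (mod 53)
7^4 ≡ 16 (mod 53)
7^13 ≡ 52 (mod 53)
7^26 ≡ 1 (mod 53) ✓
Thus |⟨7⟩| = ord(7) = 26.
The index is φ(53) / ord(7) = 52 / 26 = 2.

2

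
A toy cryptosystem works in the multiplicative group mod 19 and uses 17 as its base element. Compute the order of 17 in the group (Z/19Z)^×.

9

ord(17) | φ(19) = 19 − 1 = 18 = 2 · 3^2.
Divisors of 18: 1, 2, 3, 6, 9, 18.
Check 17^d mod 19 for each divisor in increasing order:
17^1 ≡ 17 (mod 19)
17^2 ≡ 4 (mod 19)
17^3 ≡ 11 (mod 19)
17^6 ≡ 7 (mod 19)
17^9 ≡ 1 (mod 19) ✓
Hence ord(17) = 9.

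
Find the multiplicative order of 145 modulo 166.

The order of 145 must divide φ(166) = φ(2)·φ(83) = 1·82 = 82 = 2 · 41.
Divisors of 82: 1, 2, 41, 82.
Evaluate successive powers at the divisors of 82:
145^1 ≡ 145
145^2 ≡ 109
145^41 ≡ 165
145^82 ≡ 1
The smallest such exponent is 82, so the order of 145 is 82.

82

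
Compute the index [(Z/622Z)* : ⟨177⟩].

ord(177) | φ(622) = φ(2)·φ(311) = 1·310 = 310 = 2 · 5 · 31.
Divisors of 310: 1, 2, 5, 10, 31, 62, 155, 310.
Check 177^d mod 622 for each divisor in increasing order:
177^1 ≡ 177
177^2 ≡ 229
177^5 ≡ 573
177^10 ≡ 535
177^31 ≡ 305
177^62 ≡ 347
177^155 ≡ 621
177^310 ≡ 1
So ord_622(177) = 310, hence |⟨177⟩| = 310.
Index = |(Z/622Z)^×| / |⟨177⟩| = 310 / 310 = 1.

1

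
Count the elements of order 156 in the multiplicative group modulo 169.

48

φ(169) = φ(13^2) = 13·(13−1) = 156 = 2^2 · 3 · 13.
Since (Z/169Z)^× is cyclic of order 156, the number of elements of order d is φ(d) when d | 156 and 0 otherwise.
156 = 2^2 · 3 · 13 divides 156, and φ(156) = 48.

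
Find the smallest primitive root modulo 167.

5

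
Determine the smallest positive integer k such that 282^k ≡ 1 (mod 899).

420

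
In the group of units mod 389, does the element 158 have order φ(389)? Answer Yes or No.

φ(389) = 389 − 1 = 388 = 2^2 · 97.
Test 158^(388/q) mod 389 for each prime factor q of 388:
158^194 ≡ 388 (mod 389)  [q = 2: ≢ 1 ✓]
158^4 ≡ 345 (mod 389)  [q = 97: ≢ 1 ✓]
None equal 1, so ord_389(158) = 388: 158 is a primitive root.

Yes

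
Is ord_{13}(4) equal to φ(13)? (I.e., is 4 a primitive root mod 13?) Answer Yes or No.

No

φ(13) = 13 − 1 = 12 = 2^2 · 3.
4 is a primitive root mod 13 iff 4^(φ(13)/q) ≢ 1 for every prime q | φ(13), i.e. q ∈ {2, 3}.
4^6 ≡ 1 (mod 13)  [q = 2: ≡ 1 ✗]
4^4 ≡ 9 (mod 13)  [q = 3: ≢ 1 ✓]
The check at q = 2 fails, so 4 generates a proper subgroup.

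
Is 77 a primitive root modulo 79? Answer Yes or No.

Yes

φ(79) = 79 − 1 = 78 = 2 · 3 · 13.
It suffices to check that the order of 77 is not a proper divisor of 78: compute 77^(78/q) for q ∈ {2, 3, 13}.
77^39 ≡ 78 (mod 79)  [q = 2: ≢ 1 ✓]
77^26 ≡ 23 (mod 79)  [q = 3: ≢ 1 ✓]
77^6 ≡ 64 (mod 79)  [q = 13: ≢ 1 ✓]
None equal 1, so ord_79(77) = 78: 77 is a primitive root.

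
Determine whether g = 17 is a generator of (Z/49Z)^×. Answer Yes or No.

Yes

φ(49) = φ(7^2) = 7·(7−1) = 42 = 2 · 3 · 7.
It suffices to check that the order of 17 is not a proper divisor of 42: compute 17^(42/q) for q ∈ {2, 3, 7}.
17^21 ≡ 48 (mod 49)  [q = 2: ≢ 1 ✓]
17^14 ≡ 30 (mod 49)  [q = 3: ≢ 1 ✓]
17^6 ≡ 22 (mod 49)  [q = 7: ≢ 1 ✓]
All checks pass, so 17 has order 42 and is a primitive root modulo 49.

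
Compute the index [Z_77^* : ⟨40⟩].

2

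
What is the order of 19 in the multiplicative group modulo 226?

The order of 19 must divide φ(226) = φ(2)·φ(113) = 1·112 = 112 = 2^4 · 7.
Divisors of 112: 1, 2, 4, 7, 8, 14, 16, 28, 56, 112.
Test each divisor d:
19^1 ≡ 19
19^2 ≡ 135
19^4 ≡ 145
19^7 ≡ 155
19^8 ≡ 7
19^14 ≡ 69
19^16 ≡ 49
19^28 ≡ 15
19^56 ≡ 225
19^112 ≡ 1
Hence ord(19) = 112.

112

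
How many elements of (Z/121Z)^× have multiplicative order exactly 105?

φ(121) = φ(11^2) = 11·(11−1) = 110 = 2 · 5 · 11.
In a cyclic group of order 110, there are φ(d) elements of order d for each divisor d of 110, and zero for non-divisors.
Since 105 ∤ 110, the count is 0.

0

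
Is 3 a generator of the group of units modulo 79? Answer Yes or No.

φ(79) = 79 − 1 = 78 = 2 · 3 · 13.
An element g generates (Z/79Z)^× iff g^(78/q) ≢ 1 (mod 79) for each prime q ∈ {2, 3, 13}.
3^39 ≡ 78 (mod 79)  [q = 2: ≢ 1 ✓]
3^26 ≡ 23 (mod 79)  [q = 3: ≢ 1 ✓]
3^6 ≡ 18 (mod 79)  [q = 13: ≢ 1 ✓]
None equal 1, so ord_79(3) = 78: 3 is a primitive root.

Yes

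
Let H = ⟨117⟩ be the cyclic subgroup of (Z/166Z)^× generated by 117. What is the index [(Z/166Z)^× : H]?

ord(117) | φ(166) = φ(2)·φ(83) = 1·82 = 82 = 2 · 41.
Divisors of 82: 1, 2, 41, 82.
Test each divisor d:
117^1 ≡ 117 (mod 166)
117^2 ≡ 77 (mod 166)
117^41 ≡ 165 (mod 166)
117^82 ≡ 1 (mod 166) ✓
The order of 117 is 82, so the subgroup it generates has 82 elements.
Index = |(Z/166Z)^×| / |⟨117⟩| = 82 / 82 = 1.

1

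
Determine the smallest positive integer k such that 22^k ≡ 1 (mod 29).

14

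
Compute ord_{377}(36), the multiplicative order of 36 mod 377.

42

By Lagrange's theorem, ord_377(36) divides φ(377) = φ(13·29) = (13−1)·(29−1) = 12·28 = 336 = 2^4 · 3 · 7.
Divisors of 336: 1, 2, 3, 4, 6, 7, 8, 12, 14, 16, 21, 24, 28, 42, 48, 56, 84, 112, 168, 336.
Evaluate successive powers at the divisors of 336:
36^1 ≡ 36
36^2 ≡ 165
36^3 ≡ 285
36^4 ≡ 81
36^6 ≡ 170
36^7 ≡ 88
36^8 ≡ 152
36^12 ≡ 248
36^14 ≡ 204
36^16 ≡ 107
36^21 ≡ 233
36^24 ≡ 53
36^28 ≡ 146
36^42 ≡ 1
Therefore the multiplicative order of 36 modulo 377 is 42.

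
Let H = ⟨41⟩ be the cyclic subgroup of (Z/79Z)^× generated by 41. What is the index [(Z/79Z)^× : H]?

3

Since 41 ∈ (Z/79Z)^×, its order divides φ(79) = 79 − 1 = 78 = 2 · 3 · 13.
Divisors of 78: 1, 2, 3, 6, 13, 26, 39, 78.
Check 41^d mod 79 for each divisor in increasing order:
41^1 ≡ 41
41^2 ≡ 22
41^3 ≡ 33
41^6 ≡ 62
41^13 ≡ 78
41^26 ≡ 1
Thus |⟨41⟩| = ord(41) = 26.
The index is φ(79) / ord(41) = 78 / 26 = 3.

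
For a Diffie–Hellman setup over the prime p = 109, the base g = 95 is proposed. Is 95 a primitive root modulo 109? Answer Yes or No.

Yes

φ(109) = 109 − 1 = 108 = 2^2 · 3^3.
An element g generates (Z/109Z)^× iff g^(108/q) ≢ 1 (mod 109) for each prime q ∈ {2, 3}.
95^54 ≡ 108 (mod 109)  [q = 2: ≢ 1 ✓]
95^36 ≡ 63 (mod 109)  [q = 3: ≢ 1 ✓]
Every test exponent gives a nontrivial residue, hence 95 generates the full group.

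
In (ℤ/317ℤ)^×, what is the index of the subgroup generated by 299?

1

The order of 299 must divide φ(317) = 317 − 1 = 316 = 2^2 · 79.
Divisors of 316: 1, 2, 4, 79, 158, 316.
Test each divisor d:
299^1 ≡ 299 (mod 317)
299^2 ≡ 7 (mod 317)
299^4 ≡ 49 (mod 317)
299^79 ≡ 203 (mod 317)
299^158 ≡ 316 (mod 317)
299^316 ≡ 1 (mod 317) ✓
Thus |⟨299⟩| = ord(299) = 316.
The index is φ(317) / ord(299) = 316 / 316 = 1.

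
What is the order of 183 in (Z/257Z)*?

256

Since 183 ∈ (Z/257Z)^×, its order divides φ(257) = 257 − 1 = 256 = 2^8.
Divisors of 256: 1, 2, 4, 8, 16, 32, 64, 128, 256.
Compute 183^d (mod 257) for the divisors d until we hit 1:
183^1 ≡ 183
183^2 ≡ 79
183^4 ≡ 73
183^8 ≡ 189
183^16 ≡ 255
183^32 ≡ 4
183^64 ≡ 16
183^128 ≡ 256
183^256 ≡ 1
Hence ord(183) = 256.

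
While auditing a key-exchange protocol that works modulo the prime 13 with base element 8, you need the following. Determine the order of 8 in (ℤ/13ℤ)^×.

The order of 8 must divide φ(13) = 13 − 1 = 12 = 2^2 · 3.
Divisors of 12: 1, 2, 3, 4, 6, 12.
Check 8^d mod 13 for each divisor in increasing order:
8^1 ≡ 8 (mod 13)
8^2 ≡ 12 (mod 13)
8^3 ≡ 5 (mod 13)
8^4 ≡ 1 (mod 13) ✓
So ord_13(8) = 4.

4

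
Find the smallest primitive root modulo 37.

φ(37) = 37 − 1 = 36 = 2^2 · 3^2.
Test candidates g = 2, 3, … against the prime factors q ∈ {2, 3} of φ(37): g is a generator iff g^(36/q) ≢ 1 for every such q.
g = 2: 2^18 ≡ 36; 2^12 ≡ 26 — none is 1, so 2 is a primitive root.
So 2 is the smallest generator of (Z/37Z)^×.

2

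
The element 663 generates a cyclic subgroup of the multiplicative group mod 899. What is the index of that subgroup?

4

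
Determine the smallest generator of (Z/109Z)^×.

6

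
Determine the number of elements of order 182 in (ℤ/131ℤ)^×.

0

φ(131) = 131 − 1 = 130 = 2 · 5 · 13.
Since (Z/131Z)^× is cyclic of order 130, the number of elements of order d is φ(d) when d | 130 and 0 otherwise.
Here 130 is not a multiple of 182, so there are no elements of order 182.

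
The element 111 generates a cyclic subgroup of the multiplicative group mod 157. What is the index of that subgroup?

6

By Lagrange's theorem, ord_157(111) divides φ(157) = 157 − 1 = 156 = 2^2 · 3 · 13.
Divisors of 156: 1, 2, 3, 4, 6, 12, 13, 26, 39, 52, 78, 156.
Test each divisor d:
111^1 ≡ 111
111^2 ≡ 75
111^3 ≡ 4
111^4 ≡ 130
111^6 ≡ 16
111^12 ≡ 99
111^13 ≡ 156
111^26 ≡ 1
So ord_157(111) = 26, hence |⟨111⟩| = 26.
[(Z/157Z)^× : ⟨111⟩] = 156/26 = 6.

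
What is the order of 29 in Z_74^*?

12

ord(29) | φ(74) = φ(2)·φ(37) = 1·36 = 36 = 2^2 · 3^2.
Divisors of 36: 1, 2, 3, 4, 6, 9, 12, 18, 36.
Check 29^d mod 74 for each divisor in increasing order:
29^1 ≡ 29
29^2 ≡ 27
29^3 ≡ 43
29^4 ≡ 63
29^6 ≡ 73
29^9 ≡ 31
29^12 ≡ 1
So ord_74(29) = 12.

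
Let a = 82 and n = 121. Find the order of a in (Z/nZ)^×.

By Lagrange's theorem, ord_121(82) divides φ(121) = φ(11^2) = 11·(11−1) = 110 = 2 · 5 · 11.
Divisors of 110: 1, 2, 5, 10, 11, 22, 55, 110.
Check 82^d mod 121 for each divisor in increasing order:
82^1 ≡ 82 (mod 121)
82^2 ≡ 69 (mod 121)
82^5 ≡ 56 (mod 121)
82^10 ≡ 111 (mod 121)
82^11 ≡ 27 (mod 121)
82^22 ≡ 3 (mod 121)
82^55 ≡ 1 (mod 121) ✓
The smallest such exponent is 55, so the order of 82 is 55.

55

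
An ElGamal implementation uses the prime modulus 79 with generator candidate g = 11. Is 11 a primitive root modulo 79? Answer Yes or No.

No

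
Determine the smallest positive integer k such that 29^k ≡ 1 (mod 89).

Since 29 ∈ (Z/89Z)^×, its order divides φ(89) = 89 − 1 = 88 = 2^3 · 11.
Divisors of 88: 1, 2, 4, 8, 11, 22, 44, 88.
Test each divisor d:
29^1 ≡ 29 (mod 89)
29^2 ≡ 40 (mod 89)
29^4 ≡ 87 (mod 89)
29^8 ≡ 4 (mod 89)
29^11 ≡ 12 (mod 89)
29^22 ≡ 55 (mod 89)
29^44 ≡ 88 (mod 89)
29^88 ≡ 1 (mod 89) ✓
The smallest such exponent is 88, so the order of 29 is 88.

88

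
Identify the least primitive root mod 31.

3

φ(31) = 31 − 1 = 30 = 2 · 3 · 5.
g is a primitive root iff g^(30/q) ≢ 1 (mod 31) for each prime q ∈ {2, 3, 5}.
g = 2: 2^15 ≡ 1 — hits 1, so not a primitive root.
g = 3: 3^15 ≡ 30; 3^10 ≡ 25; 3^6 ≡ 16 — none is 1, so 3 is a primitive root.
The smallest primitive root modulo 31 is 3.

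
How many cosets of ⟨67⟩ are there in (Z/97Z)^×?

3

The order of 67 must divide φ(97) = 97 − 1 = 96 = 2^5 · 3.
Divisors of 96: 1, 2, 3, 4, 6, 8, 12, 16, 24, 32, 48, 96.
Compute 67^d (mod 97) for the divisors d until we hit 1:
67^1 ≡ 67 (mod 97)
67^2 ≡ 27 (mod 97)
67^3 ≡ 63 (mod 97)
67^4 ≡ 50 (mod 97)
67^6 ≡ 89 (mod 97)
67^8 ≡ 75 (mod 97)
67^12 ≡ 64 (mod 97)
67^16 ≡ 96 (mod 97)
67^24 ≡ 22 (mod 97)
67^32 ≡ 1 (mod 97) ✓
The order of 67 is 32, so the subgroup it generates has 32 elements.
Index = |(Z/97Z)^×| / |⟨67⟩| = 96 / 32 = 3.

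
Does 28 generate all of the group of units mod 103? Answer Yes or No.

φ(103) = 103 − 1 = 102 = 2 · 3 · 17.
28 is a primitive root mod 103 iff 28^(φ(103)/q) ≢ 1 for every prime q | φ(103), i.e. q ∈ {2, 3, 17}.
28^51 ≡ 1 (mod 103)  [q = 2: ≡ 1 ✗]
28^34 ≡ 46 (mod 103)  [q = 3: ≢ 1 ✓]
28^6 ≡ 66 (mod 103)  [q = 17: ≢ 1 ✓]
28^51 ≡ 1 shows ord(28) | 51, strictly less than φ(103); not a primitive root.

No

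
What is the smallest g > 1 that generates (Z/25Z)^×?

2

φ(25) = φ(5^2) = 5·(5−1) = 20 = 2^2 · 5.
Test candidates g = 2, 3, … against the prime factors q ∈ {2, 5} of φ(25): g is a generator iff g^(20/q) ≢ 1 for every such q.
g = 2: 2^10 ≡ 24; 2^4 ≡ 16 — none is 1, so 2 is a primitive root.
Hence the least primitive root of 25 is 2.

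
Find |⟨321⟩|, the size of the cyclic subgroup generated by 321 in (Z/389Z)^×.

97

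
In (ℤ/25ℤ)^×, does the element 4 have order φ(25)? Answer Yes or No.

No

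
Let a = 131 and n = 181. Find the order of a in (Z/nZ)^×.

180

Since 131 ∈ (Z/181Z)^×, its order divides φ(181) = 181 − 1 = 180 = 2^2 · 3^2 · 5.
Divisors of 180: 1, 2, 3, 4, 5, 6, 9, 10, 12, 15, 18, 20, 30, 36, 45, 60, 90, 180.
Compute 131^d (mod 181) for the divisors d until we hit 1:
131^1 ≡ 131 (mod 181)
131^2 ≡ 147 (mod 181)
131^3 ≡ 71 (mod 181)
131^4 ≡ 70 (mod 181)
131^5 ≡ 120 (mod 181)
131^6 ≡ 154 (mod 181)
131^9 ≡ 74 (mod 181)
131^10 ≡ 101 (mod 181)
131^12 ≡ 5 (mod 181)
131^15 ≡ 174 (mod 181)
131^18 ≡ 46 (mod 181)
131^20 ≡ 65 (mod 181)
131^30 ≡ 49 (mod 181)
131^36 ≡ 125 (mod 181)
131^45 ≡ 19 (mod 181)
131^60 ≡ 48 (mod 181)
131^90 ≡ 180 (mod 181)
131^180 ≡ 1 (mod 181) ✓
Hence ord(131) = 180.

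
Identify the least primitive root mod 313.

φ(313) = 313 − 1 = 312 = 2^3 · 3 · 13.
g is a primitive root iff g^(312/q) ≢ 1 (mod 313) for each prime q ∈ {2, 3, 13}.
g = 2: 2^156 ≡ 1 — hits 1, so not a primitive root.
g = 3: 3^156 ≡ 1 — hits 1, so not a primitive root.
g = 4: 4^156 ≡ 1 — hits 1, so not a primitive root.
g = 5: 5^156 ≡ 312; 5^104 ≡ 1 — hits 1, so not a primitive root.
g = 6: 6^156 ≡ 1 — hits 1, so not a primitive root.
g = 7: 7^156 ≡ 312; 7^104 ≡ 1 — hits 1, so not a primitive root.
g = 8: 8^156 ≡ 1 — hits 1, so not a primitive root.
g = 9: 9^156 ≡ 1 — hits 1, so not a primitive root.
g = 10: 10^156 ≡ 312; 10^104 ≡ 214; 10^24 ≡ 103 — none is 1, so 10 is a primitive root.
Hence the least primitive root of 313 is 10.

10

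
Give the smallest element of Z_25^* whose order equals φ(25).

2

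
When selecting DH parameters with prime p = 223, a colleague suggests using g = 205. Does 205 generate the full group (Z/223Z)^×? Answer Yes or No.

Yes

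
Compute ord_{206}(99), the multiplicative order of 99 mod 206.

102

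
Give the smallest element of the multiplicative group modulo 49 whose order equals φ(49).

3

φ(49) = φ(7^2) = 7·(7−1) = 42 = 2 · 3 · 7.
g is a primitive root iff g^(42/q) ≢ 1 (mod 49) for each prime q ∈ {2, 3, 7}.
g = 2: 2^21 ≡ 1 — hits 1, so not a primitive root.
g = 3: 3^21 ≡ 48; 3^14 ≡ 30; 3^6 ≡ 43 — none is 1, so 3 is a primitive root.
Hence the least primitive root of 49 is 3.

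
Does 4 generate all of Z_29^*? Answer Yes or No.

φ(29) = 29 − 1 = 28 = 2^2 · 7.
Test 4^(28/q) mod 29 for each prime factor q of 28:
4^14 ≡ 1 (mod 29)  [q = 2: ≡ 1 ✗]
4^4 ≡ 24 (mod 29)  [q = 7: ≢ 1 ✓]
Since 4^14 ≡ 1, the order of 4 divides 14 < 28, so 4 is not a primitive root.

No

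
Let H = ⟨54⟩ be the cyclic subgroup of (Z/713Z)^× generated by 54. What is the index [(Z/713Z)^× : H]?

6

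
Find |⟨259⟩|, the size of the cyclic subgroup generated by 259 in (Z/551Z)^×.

By Lagrange's theorem, ord_551(259) divides φ(551) = φ(19·29) = (19−1)·(29−1) = 18·28 = 504 = 2^3 · 3^2 · 7.
Divisors of 504: 1, 2, 3, 4, 6, 7, 8, 9, 12, 14, 18, 21, 24, 28, 36, 42, 56, 63, 72, 84, 126, 168, 252, 504.
Compute 259^d (mod 551) for the divisors d until we hit 1:
259^1 ≡ 259
259^2 ≡ 410
259^3 ≡ 398
259^4 ≡ 45
259^6 ≡ 267
259^7 ≡ 278
259^8 ≡ 372
259^9 ≡ 474
259^12 ≡ 210
259^14 ≡ 144
259^18 ≡ 419
259^21 ≡ 360
259^24 ≡ 20
259^28 ≡ 349
259^36 ≡ 343
259^42 ≡ 115
259^56 ≡ 30
259^63 ≡ 75
259^72 ≡ 286
259^84 ≡ 1
So ord_551(259) = 84.

84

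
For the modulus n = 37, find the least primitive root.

2

φ(37) = 37 − 1 = 36 = 2^2 · 3^2.
g is a primitive root iff g^(36/q) ≢ 1 (mod 37) for each prime q ∈ {2, 3}.
g = 2: 2^18 ≡ 36; 2^12 ≡ 26 — none is 1, so 2 is a primitive root.
The smallest primitive root modulo 37 is 2.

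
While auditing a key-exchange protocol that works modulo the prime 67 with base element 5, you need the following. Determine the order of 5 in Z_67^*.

22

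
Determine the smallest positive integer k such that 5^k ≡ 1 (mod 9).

6

Since 5 ∈ (Z/9Z)^×, its order divides φ(9) = φ(3^2) = 3·(3−1) = 6 = 2 · 3.
Divisors of 6: 1, 2, 3, 6.
Check 5^d mod 9 for each divisor in increasing order:
5^1 ≡ 5 (mod 9)
5^2 ≡ 7 (mod 9)
5^3 ≡ 8 (mod 9)
5^6 ≡ 1 (mod 9) ✓
Therefore the multiplicative order of 5 modulo 9 is 6.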